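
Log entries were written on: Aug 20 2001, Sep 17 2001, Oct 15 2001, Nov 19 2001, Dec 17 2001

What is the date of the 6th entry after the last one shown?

These are Mondays at 28- or 35-day spacing (28, 28, 35, 28).
The pattern: 3rd Monday of the month.
3rd Monday of January 2002: Jan 21 2002.
February 2002 — 3rd Monday is Feb 18 2002.
3rd Monday of March 2002: Mar 18 2002.
3rd Monday of April 2002: Apr 15 2002.
3rd Monday of May 2002: May 20 2002.
June 2002 — 3rd Monday is Jun 17 2002.

Jun 17 2002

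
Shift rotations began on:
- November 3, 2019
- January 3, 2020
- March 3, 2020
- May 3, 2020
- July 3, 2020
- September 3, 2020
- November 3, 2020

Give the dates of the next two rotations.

January 3, 2021; March 3, 2021

The day-of-month is always 3 (61, 60, 61, 61, 62, 61 days between events).
So this recurs on the 3rd of every 2 months.
Next: January 2021 → January 3, 2021.
March 2021: March 3, 2021.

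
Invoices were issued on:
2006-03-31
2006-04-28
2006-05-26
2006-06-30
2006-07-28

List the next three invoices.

2006-08-25, 2006-09-29, 2006-10-27

Every date is a Friday; gaps 28, 28, 35, 28 days.
Each is the last Friday of its month (at least one falls on the 29th or later, ruling out '4th Friday').
Last Friday of August 2006: 2006-08-25.
Last Friday of September 2006: 2006-09-29.
Last Friday of October 2006: 2006-10-27.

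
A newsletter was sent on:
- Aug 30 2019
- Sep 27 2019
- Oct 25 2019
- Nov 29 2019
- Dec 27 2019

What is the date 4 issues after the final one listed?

These are Fridays with 28, 28, 35, 28-day gaps.
Each is the final Friday of its month — Aug 30 2019 is past the 28th, so '4th Friday' doesn't fit.
January 2020 ends with Friday Jan 31 2020.
Last Friday of February 2020: Feb 28 2020.
Last Friday of March 2020: Mar 27 2020.
Last Friday of April 2020: Apr 24 2020.

Apr 24 2020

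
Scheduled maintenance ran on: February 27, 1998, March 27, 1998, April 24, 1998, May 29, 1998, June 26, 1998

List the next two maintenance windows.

July 31, 1998; August 28, 1998

These are Fridays with 28, 28, 35, 28-day gaps.
Each is the final Friday of its month — May 29, 1998 is past the 28th, so '4th Friday' doesn't fit.
July 1998 ends with Friday July 31, 1998.
August 1998 ends with Friday August 28, 1998.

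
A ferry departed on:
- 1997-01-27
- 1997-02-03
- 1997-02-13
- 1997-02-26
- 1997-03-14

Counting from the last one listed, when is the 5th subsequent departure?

Intervals are 7, 10, 13, 16 days — an arithmetic progression with common difference 3.
Next gap: 19 days. 1997-03-14 + 19 days = 1997-04-02.
Next gap: 22 days. 1997-04-02 + 22 days = 1997-04-24.
Next gap: 25 days. 1997-04-24 + 25 days = 1997-05-19.
Next gap: 28 days. 1997-05-19 + 28 days = 1997-06-16.
Next gap: 31 days. 1997-06-16 + 31 days = 1997-07-17.

1997-07-17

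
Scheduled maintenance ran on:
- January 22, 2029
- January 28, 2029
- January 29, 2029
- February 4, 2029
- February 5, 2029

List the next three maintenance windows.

February 11, 2029; February 12, 2029; February 18, 2029

Gaps: 6, 1, 6, 1 days — not constant, but cyclic with period 2.
The events fall on every Monday and Sunday.
The following Sunday is February 11, 2029.
The following Monday is February 12, 2029.
Next Sunday: February 18, 2029.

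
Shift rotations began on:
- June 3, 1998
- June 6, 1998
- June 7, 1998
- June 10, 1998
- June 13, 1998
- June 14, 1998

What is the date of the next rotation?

June 17, 1998

Every event lands on a Wednesday or Saturday or Sunday (gaps cycle 3, 1, 3, 3, 1).
So the schedule is: every Wednesday, Saturday and Sunday.
The following Wednesday is June 17, 1998.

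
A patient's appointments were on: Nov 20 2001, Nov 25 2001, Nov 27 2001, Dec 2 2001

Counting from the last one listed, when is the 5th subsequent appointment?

The gap pattern 5, 2, 5 repeats every 2 events.
These are the Tuesdays and Sundays of each week.
The following Tuesday is Dec 4 2001.
Next Sunday: Dec 9 2001.
Next Tuesday: Dec 11 2001.
Next Sunday: Dec 16 2001.
The following Tuesday is Dec 18 2001.

Dec 18 2001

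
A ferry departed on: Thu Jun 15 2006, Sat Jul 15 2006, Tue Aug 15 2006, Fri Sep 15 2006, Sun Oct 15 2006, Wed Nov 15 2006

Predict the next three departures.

Fri Dec 15 2006, Mon Jan 15 2007, Thu Feb 15 2007

The day-of-month is always 15 (30, 31, 31, 30, 31 days between events).
So this recurs on the 15th of each month.
Next: December 2006 → Fri Dec 15 2006.
Next: January 2007 → Mon Jan 15 2007.
February 2007: Thu Feb 15 2007.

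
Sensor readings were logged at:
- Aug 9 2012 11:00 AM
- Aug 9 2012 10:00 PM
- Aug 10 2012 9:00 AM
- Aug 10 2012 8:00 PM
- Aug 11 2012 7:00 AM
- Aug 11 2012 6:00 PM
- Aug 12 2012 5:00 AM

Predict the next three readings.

Aug 12 2012 4:00 PM, Aug 13 2012 3:00 AM, Aug 13 2012 2:00 PM

The interval is a steady 11 hours (11, 11, 11, 11, 11, 11).
Aug 12 2012 5:00 AM + 11 h = Aug 12 2012 4:00 PM.
Aug 12 2012 4:00 PM + 11 h = Aug 13 2012 3:00 AM.
Aug 13 2012 3:00 AM + 11 h = Aug 13 2012 2:00 PM.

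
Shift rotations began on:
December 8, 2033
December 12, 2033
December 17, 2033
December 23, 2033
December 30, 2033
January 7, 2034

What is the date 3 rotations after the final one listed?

Intervals are 4, 5, 6, 7, 8 days — an arithmetic progression with common difference 1.
Next gap: 9 days. January 7, 2034 + 9 days = January 16, 2034.
Next gap: 10 days. January 16, 2034 + 10 days = January 26, 2034.
Next gap: 11 days. January 26, 2034 + 11 days = February 6, 2034.

February 6, 2034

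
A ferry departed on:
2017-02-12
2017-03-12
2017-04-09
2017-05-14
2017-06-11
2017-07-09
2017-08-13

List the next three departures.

2017-09-10, 2017-10-08, 2017-11-12

These are Sundays at 28- or 35-day spacing (28, 28, 35, 28, 28, 35).
The pattern: 2nd Sunday of the month.
2nd Sunday of September 2017: 2017-09-10.
2nd Sunday of October 2017: 2017-10-08.
2nd Sunday of November 2017: 2017-11-12.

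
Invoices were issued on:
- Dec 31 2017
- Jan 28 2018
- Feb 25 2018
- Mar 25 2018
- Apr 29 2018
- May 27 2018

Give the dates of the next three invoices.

These are Sundays with 28, 28, 28, 35, 28-day gaps.
Each is the final Sunday of its month — Dec 31 2017 is past the 28th, so '4th Sunday' doesn't fit.
Last Sunday of June 2018: Jun 24 2018.
Last Sunday of July 2018: Jul 29 2018.
August 2018 ends with Sunday Aug 26 2018.

Jun 24 2018, Jul 29 2018, Aug 26 2018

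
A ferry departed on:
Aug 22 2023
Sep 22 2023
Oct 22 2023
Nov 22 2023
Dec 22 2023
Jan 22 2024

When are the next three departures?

The day-of-month is always 22 (31, 30, 31, 30, 31 days between events).
So this recurs on the 22nd of each month.
February 2024: Feb 22 2024.
Next: March 2024 → Mar 22 2024.
Next: April 2024 → Apr 22 2024.

Feb 22 2024, Mar 22 2024, Apr 22 2024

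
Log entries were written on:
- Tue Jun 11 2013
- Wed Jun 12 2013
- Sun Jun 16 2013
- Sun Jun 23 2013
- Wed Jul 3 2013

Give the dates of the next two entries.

Tue Jul 16 2013, Thu Aug 1 2013

The spacing grows by 3 each time: 1, 4, 7, 10 days.
Next gap: 13 days. Wed Jul 3 2013 + 13 days = Tue Jul 16 2013.
Next gap: 16 days. Tue Jul 16 2013 + 16 days = Thu Aug 1 2013.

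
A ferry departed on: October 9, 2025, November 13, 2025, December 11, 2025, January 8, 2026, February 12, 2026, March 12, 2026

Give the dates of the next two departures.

All dates are Thursdays, 35, 28, 28, 35, 28 days apart.
Specifically, the 2nd Thursday of each month.
2nd Thursday of April 2026: April 9, 2026.
May 2026 — 2nd Thursday is May 14, 2026.

April 9, 2026; May 14, 2026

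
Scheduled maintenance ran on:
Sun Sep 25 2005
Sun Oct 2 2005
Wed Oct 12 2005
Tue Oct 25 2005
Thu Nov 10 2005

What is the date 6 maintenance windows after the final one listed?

Tue Apr 18 2006

Intervals are 7, 10, 13, 16 days — an arithmetic progression with common difference 3.
Next gap: 19 days. Thu Nov 10 2005 + 19 days = Tue Nov 29 2005.
Next gap: 22 days. Tue Nov 29 2005 + 22 days = Wed Dec 21 2005.
Next gap: 25 days. Wed Dec 21 2005 + 25 days = Sun Jan 15 2006.
Next gap: 28 days. Sun Jan 15 2006 + 28 days = Sun Feb 12 2006.
Next gap: 31 days. Sun Feb 12 2006 + 31 days = Wed Mar 15 2006.
Next gap: 34 days. Wed Mar 15 2006 + 34 days = Tue Apr 18 2006.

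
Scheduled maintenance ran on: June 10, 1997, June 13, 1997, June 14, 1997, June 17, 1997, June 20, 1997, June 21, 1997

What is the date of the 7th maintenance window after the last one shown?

The gap pattern 3, 1, 3, 3, 1 repeats every 3 events.
These are the Tuesdays, Fridays and Saturdays of each week.
Next Tuesday: June 24, 1997.
Next Friday: June 27, 1997.
The following Saturday is June 28, 1997.
Next Tuesday: July 1, 1997.
The following Friday is July 4, 1997.
Next Saturday: July 5, 1997.
Next Tuesday: July 8, 1997.

July 8, 1997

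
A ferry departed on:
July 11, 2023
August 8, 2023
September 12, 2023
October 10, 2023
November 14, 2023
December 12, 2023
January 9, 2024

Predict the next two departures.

February 13, 2024; March 12, 2024

All dates are Tuesdays, 28, 35, 28, 35, 28, 28 days apart.
Specifically, the 2nd Tuesday of each month.
2nd Tuesday of February 2024: February 13, 2024.
March 2024 — 2nd Tuesday is March 12, 2024.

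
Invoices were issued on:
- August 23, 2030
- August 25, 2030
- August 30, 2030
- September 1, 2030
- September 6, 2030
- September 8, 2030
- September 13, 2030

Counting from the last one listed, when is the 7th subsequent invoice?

Every event lands on a Friday or Sunday (gaps cycle 2, 5, 2, 5, 2, 5).
So the schedule is: every Friday and Sunday.
Next Sunday: September 15, 2030.
The following Friday is September 20, 2030.
Next Sunday: September 22, 2030.
The following Friday is September 27, 2030.
The following Sunday is September 29, 2030.
Next Friday: October 4, 2030.
The following Sunday is October 6, 2030.

October 6, 2030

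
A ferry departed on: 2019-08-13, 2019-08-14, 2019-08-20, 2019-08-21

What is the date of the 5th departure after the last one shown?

Every event lands on a Tuesday or Wednesday (gaps cycle 1, 6, 1).
So the schedule is: every Tuesday and Wednesday.
Next Tuesday: 2019-08-27.
Next Wednesday: 2019-08-28.
Next Tuesday: 2019-09-03.
Next Wednesday: 2019-09-04.
The following Tuesday is 2019-09-10.

2019-09-10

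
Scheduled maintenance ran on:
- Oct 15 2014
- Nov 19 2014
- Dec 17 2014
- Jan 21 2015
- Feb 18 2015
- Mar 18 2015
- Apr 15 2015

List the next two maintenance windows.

All dates are Wednesdays, 35, 28, 35, 28, 28, 28 days apart.
Specifically, the 3rd Wednesday of each month.
May 2015 — 3rd Wednesday is May 20 2015.
3rd Wednesday of June 2015: Jun 17 2015.

May 20 2015, Jun 17 2015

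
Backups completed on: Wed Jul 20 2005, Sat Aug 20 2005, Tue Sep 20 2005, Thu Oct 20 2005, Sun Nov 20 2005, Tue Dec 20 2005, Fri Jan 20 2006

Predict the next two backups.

Mon Feb 20 2006, Mon Mar 20 2006

Each date is the 20th; the gaps (31, 31, 30, 31, 30, 31) track the month lengths.
The rule is the 20th of each month.
Next: February 2006 → Mon Feb 20 2006.
Next: March 2006 → Mon Mar 20 2006.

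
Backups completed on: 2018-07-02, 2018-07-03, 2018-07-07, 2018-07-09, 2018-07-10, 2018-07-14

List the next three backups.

The gap pattern 1, 4, 2, 1, 4 repeats every 3 events.
These are the Mondays, Tuesdays and Saturdays of each week.
The following Monday is 2018-07-16.
The following Tuesday is 2018-07-17.
The following Saturday is 2018-07-21.

2018-07-16, 2018-07-17, 2018-07-21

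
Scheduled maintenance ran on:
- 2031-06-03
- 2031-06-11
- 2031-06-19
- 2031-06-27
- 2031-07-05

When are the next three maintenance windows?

2031-07-13, 2031-07-21, 2031-07-29

The spacing is 8, 8, 8, 8 days — always 8 days.
2031-07-05 + 8 days = 2031-07-13.
2031-07-13 + 8 days = 2031-07-21.
2031-07-21 + 8 days = 2031-07-29.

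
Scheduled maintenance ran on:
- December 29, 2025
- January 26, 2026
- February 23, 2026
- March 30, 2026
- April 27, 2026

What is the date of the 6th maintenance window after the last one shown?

October 26, 2026

All Mondays; the gaps (28, 28, 35, 28) vary with month length.
This is the last Monday of each month.
Last Monday of May 2026: May 25, 2026.
Last Monday of June 2026: June 29, 2026.
Last Monday of July 2026: July 27, 2026.
Last Monday of August 2026: August 31, 2026.
Last Monday of September 2026: September 28, 2026.
October 2026 ends with Monday October 26, 2026.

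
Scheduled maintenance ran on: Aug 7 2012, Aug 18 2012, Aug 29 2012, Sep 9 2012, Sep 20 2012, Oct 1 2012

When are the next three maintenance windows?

Oct 12 2012, Oct 23 2012, Nov 3 2012

Every event comes 11 days after the last (11, 11, 11, 11, 11).
Oct 1 2012 + 11 days = Oct 12 2012.
Oct 12 2012 + 11 days = Oct 23 2012.
Oct 23 2012 + 11 days = Nov 3 2012.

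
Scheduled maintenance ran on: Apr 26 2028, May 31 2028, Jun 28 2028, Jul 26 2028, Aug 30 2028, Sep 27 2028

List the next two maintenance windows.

Oct 25 2028, Nov 29 2028

All Wednesdays; the gaps (35, 28, 28, 35, 28) vary with month length.
This is the last Wednesday of each month.
October 2028 ends with Wednesday Oct 25 2028.
November 2028 ends with Wednesday Nov 29 2028.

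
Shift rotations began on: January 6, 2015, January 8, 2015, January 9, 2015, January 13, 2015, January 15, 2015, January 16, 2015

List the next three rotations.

Gaps: 2, 1, 4, 2, 1 days — not constant, but cyclic with period 3.
The events fall on every Tuesday, Thursday and Friday.
The following Tuesday is January 20, 2015.
Next Thursday: January 22, 2015.
Next Friday: January 23, 2015.

January 20, 2015; January 22, 2015; January 23, 2015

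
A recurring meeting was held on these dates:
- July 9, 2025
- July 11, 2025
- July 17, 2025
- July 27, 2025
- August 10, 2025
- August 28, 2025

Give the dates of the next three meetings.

September 19, 2025; October 15, 2025; November 14, 2025

Intervals are 2, 6, 10, 14, 18 days — an arithmetic progression with common difference 4.
Next gap: 22 days. August 28, 2025 + 22 days = September 19, 2025.
Next gap: 26 days. September 19, 2025 + 26 days = October 15, 2025.
Next gap: 30 days. October 15, 2025 + 30 days = November 14, 2025.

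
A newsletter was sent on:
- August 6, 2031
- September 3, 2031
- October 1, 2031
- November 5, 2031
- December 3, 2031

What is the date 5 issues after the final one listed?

These are Wednesdays at 28- or 35-day spacing (28, 28, 35, 28).
The pattern: 1st Wednesday of the month.
January 2032 — 1st Wednesday is January 7, 2032.
1st Wednesday of February 2032: February 4, 2032.
1st Wednesday of March 2032: March 3, 2032.
1st Wednesday of April 2032: April 7, 2032.
1st Wednesday of May 2032: May 5, 2032.

May 5, 2032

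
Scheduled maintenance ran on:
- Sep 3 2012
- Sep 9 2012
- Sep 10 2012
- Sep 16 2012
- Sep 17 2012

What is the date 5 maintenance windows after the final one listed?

Oct 7 2012

Gaps: 6, 1, 6, 1 days — not constant, but cyclic with period 2.
The events fall on every Monday and Sunday.
The following Sunday is Sep 23 2012.
The following Monday is Sep 24 2012.
Next Sunday: Sep 30 2012.
Next Monday: Oct 1 2012.
Next Sunday: Oct 7 2012.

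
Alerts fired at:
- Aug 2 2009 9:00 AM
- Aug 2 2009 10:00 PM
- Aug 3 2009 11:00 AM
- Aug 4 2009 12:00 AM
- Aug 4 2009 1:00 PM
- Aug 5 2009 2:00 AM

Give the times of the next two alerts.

The interval is a steady 13 hours (13, 13, 13, 13, 13).
Aug 5 2009 2:00 AM + 13 h = Aug 5 2009 3:00 PM.
Aug 5 2009 3:00 PM + 13 h = Aug 6 2009 4:00 AM.

Aug 5 2009 3:00 PM, Aug 6 2009 4:00 AM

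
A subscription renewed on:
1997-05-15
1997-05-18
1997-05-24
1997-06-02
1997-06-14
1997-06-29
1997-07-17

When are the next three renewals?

1997-08-07, 1997-08-31, 1997-09-27

Intervals are 3, 6, 9, 12, 15, 18 days — an arithmetic progression with common difference 3.
Next gap: 21 days. 1997-07-17 + 21 days = 1997-08-07.
Next gap: 24 days. 1997-08-07 + 24 days = 1997-08-31.
Next gap: 27 days. 1997-08-31 + 27 days = 1997-09-27.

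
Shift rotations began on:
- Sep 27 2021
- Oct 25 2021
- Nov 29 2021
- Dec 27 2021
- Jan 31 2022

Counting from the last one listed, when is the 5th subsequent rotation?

Jun 27 2022

All Mondays; the gaps (28, 35, 28, 35) vary with month length.
This is the last Monday of each month.
February 2022 ends with Monday Feb 28 2022.
Last Monday of March 2022: Mar 28 2022.
April 2022 ends with Monday Apr 25 2022.
May 2022 ends with Monday May 30 2022.
June 2022 ends with Monday Jun 27 2022.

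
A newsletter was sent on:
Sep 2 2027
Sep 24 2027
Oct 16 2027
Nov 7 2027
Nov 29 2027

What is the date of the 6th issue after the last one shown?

Apr 9 2028

Every event comes 22 days after the last (22, 22, 22, 22).
Nov 29 2027 + 22 days = Dec 21 2027.
Dec 21 2027 + 22 days = Jan 12 2028.
Jan 12 2028 + 22 days = Feb 3 2028.
Feb 3 2028 + 22 days = Feb 25 2028.
Feb 25 2028 + 22 days = Mar 18 2028.
Mar 18 2028 + 22 days = Apr 9 2028.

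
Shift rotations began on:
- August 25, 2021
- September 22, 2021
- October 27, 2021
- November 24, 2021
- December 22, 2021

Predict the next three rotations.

All dates are Wednesdays, 28, 35, 28, 28 days apart.
Specifically, the 4th Wednesday of each month.
4th Wednesday of January 2022: January 26, 2022.
4th Wednesday of February 2022: February 23, 2022.
4th Wednesday of March 2022: March 23, 2022.

January 26, 2022; February 23, 2022; March 23, 2022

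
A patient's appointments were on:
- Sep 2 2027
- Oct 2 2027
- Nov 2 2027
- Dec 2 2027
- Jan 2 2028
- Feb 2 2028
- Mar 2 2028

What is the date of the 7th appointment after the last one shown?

Gaps: 30, 31, 30, 31, 31, 29 days — not constant. Every event is on the 2nd of the month.
Pattern: the 2nd of each month.
April 2028: Apr 2 2028.
May 2028: May 2 2028.
Next: June 2028 → Jun 2 2028.
Next: July 2028 → Jul 2 2028.
Next: August 2028 → Aug 2 2028.
Next: September 2028 → Sep 2 2028.
October 2028: Oct 2 2028.

Oct 2 2028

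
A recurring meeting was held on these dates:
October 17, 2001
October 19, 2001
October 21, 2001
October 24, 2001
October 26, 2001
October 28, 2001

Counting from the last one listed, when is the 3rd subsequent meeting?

November 4, 2001

The gap pattern 2, 2, 3, 2, 2 repeats every 3 events.
These are the Wednesdays, Fridays and Sundays of each week.
Next Wednesday: October 31, 2001.
Next Friday: November 2, 2001.
The following Sunday is November 4, 2001.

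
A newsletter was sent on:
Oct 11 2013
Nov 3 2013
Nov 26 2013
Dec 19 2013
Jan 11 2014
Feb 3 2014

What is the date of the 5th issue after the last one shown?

Gaps between consecutive events: 23, 23, 23, 23, 23 days — a constant 23-day interval.
Feb 3 2014 + 23 days = Feb 26 2014.
Feb 26 2014 + 23 days = Mar 21 2014.
Mar 21 2014 + 23 days = Apr 13 2014.
Apr 13 2014 + 23 days = May 6 2014.
May 6 2014 + 23 days = May 29 2014.

May 29 2014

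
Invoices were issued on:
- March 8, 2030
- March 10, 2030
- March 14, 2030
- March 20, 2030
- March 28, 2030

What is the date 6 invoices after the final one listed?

Gaps: 2, 4, 6, 8 days — each gap is 2 larger than the previous one.
Next gap: 10 days. March 28, 2030 + 10 days = April 7, 2030.
Next gap: 12 days. April 7, 2030 + 12 days = April 19, 2030.
Next gap: 14 days. April 19, 2030 + 14 days = May 3, 2030.
Next gap: 16 days. May 3, 2030 + 16 days = May 19, 2030.
Next gap: 18 days. May 19, 2030 + 18 days = June 6, 2030.
Next gap: 20 days. June 6, 2030 + 20 days = June 26, 2030.

June 26, 2030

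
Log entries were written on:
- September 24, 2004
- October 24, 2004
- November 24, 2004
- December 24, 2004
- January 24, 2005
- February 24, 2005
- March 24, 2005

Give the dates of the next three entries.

Each date is the 24th; the gaps (30, 31, 30, 31, 31, 28) track the month lengths.
The rule is the 24th of each month.
Next: April 2005 → April 24, 2005.
May 2005: May 24, 2005.
June 2005: June 24, 2005.

April 24, 2005; May 24, 2005; June 24, 2005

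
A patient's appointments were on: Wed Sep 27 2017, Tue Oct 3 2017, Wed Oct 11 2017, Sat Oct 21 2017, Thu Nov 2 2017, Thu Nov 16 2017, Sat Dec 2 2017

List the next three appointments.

Gaps: 6, 8, 10, 12, 14, 16 days — each gap is 2 larger than the previous one.
Next gap: 18 days. Sat Dec 2 2017 + 18 days = Wed Dec 20 2017.
Next gap: 20 days. Wed Dec 20 2017 + 20 days = Tue Jan 9 2018.
Next gap: 22 days. Tue Jan 9 2018 + 22 days = Wed Jan 31 2018.

Wed Dec 20 2017, Tue Jan 9 2018, Wed Jan 31 2018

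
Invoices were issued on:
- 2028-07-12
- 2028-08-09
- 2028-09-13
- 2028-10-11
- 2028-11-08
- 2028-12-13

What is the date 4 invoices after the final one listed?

All dates are Wednesdays, 28, 35, 28, 28, 35 days apart.
Specifically, the 2nd Wednesday of each month.
January 2029 — 2nd Wednesday is 2029-01-10.
2nd Wednesday of February 2029: 2029-02-14.
March 2029 — 2nd Wednesday is 2029-03-14.
2nd Wednesday of April 2029: 2029-04-11.

2029-04-11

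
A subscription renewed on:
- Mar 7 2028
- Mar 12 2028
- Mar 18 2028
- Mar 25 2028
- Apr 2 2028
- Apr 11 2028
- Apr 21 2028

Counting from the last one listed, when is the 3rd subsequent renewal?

The spacing grows by 1 each time: 5, 6, 7, 8, 9, 10 days.
Next gap: 11 days. Apr 21 2028 + 11 days = May 2 2028.
Next gap: 12 days. May 2 2028 + 12 days = May 14 2028.
Next gap: 13 days. May 14 2028 + 13 days = May 27 2028.

May 27 2028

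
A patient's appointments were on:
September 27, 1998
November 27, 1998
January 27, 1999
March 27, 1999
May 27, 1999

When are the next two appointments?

July 27, 1999; September 27, 1999

Each date is the 27th; the gaps (61, 61, 59, 61) track the month lengths.
The rule is the 27th of every 2 months.
July 1999: July 27, 1999.
September 1999: September 27, 1999.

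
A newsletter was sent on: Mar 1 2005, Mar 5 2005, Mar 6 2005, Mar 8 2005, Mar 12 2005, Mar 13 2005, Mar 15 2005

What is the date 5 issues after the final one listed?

Gaps: 4, 1, 2, 4, 1, 2 days — not constant, but cyclic with period 3.
The events fall on every Tuesday, Saturday and Sunday.
The following Saturday is Mar 19 2005.
Next Sunday: Mar 20 2005.
Next Tuesday: Mar 22 2005.
Next Saturday: Mar 26 2005.
The following Sunday is Mar 27 2005.

Mar 27 2005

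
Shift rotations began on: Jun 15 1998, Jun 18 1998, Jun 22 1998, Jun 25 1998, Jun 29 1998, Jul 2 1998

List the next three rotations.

Every event lands on a Monday or Thursday (gaps cycle 3, 4, 3, 4, 3).
So the schedule is: every Monday and Thursday.
Next Monday: Jul 6 1998.
The following Thursday is Jul 9 1998.
The following Monday is Jul 13 1998.

Jul 6 1998, Jul 9 1998, Jul 13 1998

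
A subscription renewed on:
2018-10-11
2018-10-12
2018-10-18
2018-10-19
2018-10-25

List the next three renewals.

2018-10-26, 2018-11-01, 2018-11-02

The gap pattern 1, 6, 1, 6 repeats every 2 events.
These are the Thursdays and Fridays of each week.
The following Friday is 2018-10-26.
The following Thursday is 2018-11-01.
The following Friday is 2018-11-02.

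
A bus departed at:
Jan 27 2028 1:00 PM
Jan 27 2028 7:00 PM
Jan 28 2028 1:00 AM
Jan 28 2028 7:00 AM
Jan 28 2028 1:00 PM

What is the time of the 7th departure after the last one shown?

The interval is a steady 6 hours (6, 6, 6, 6).
Jan 28 2028 1:00 PM + 6 h = Jan 28 2028 7:00 PM.
Jan 28 2028 7:00 PM + 6 h = Jan 29 2028 1:00 AM.
Jan 29 2028 1:00 AM + 6 h = Jan 29 2028 7:00 AM.
Jan 29 2028 7:00 AM + 6 h = Jan 29 2028 1:00 PM.
Jan 29 2028 1:00 PM + 6 h = Jan 29 2028 7:00 PM.
Jan 29 2028 7:00 PM + 6 h = Jan 30 2028 1:00 AM.
Jan 30 2028 1:00 AM + 6 h = Jan 30 2028 7:00 AM.

Jan 30 2028 7:00 AM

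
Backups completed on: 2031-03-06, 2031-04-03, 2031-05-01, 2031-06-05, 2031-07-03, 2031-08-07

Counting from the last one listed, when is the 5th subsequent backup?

Gaps: 28, 28, 35, 28, 35 days — a mix of 28 and 35. Every date is a Thursday.
Each is the 1st Thursday of its month.
September 2031 — 1st Thursday is 2031-09-04.
1st Thursday of October 2031: 2031-10-02.
1st Thursday of November 2031: 2031-11-06.
December 2031 — 1st Thursday is 2031-12-04.
1st Thursday of January 2032: 2032-01-01.

2032-01-01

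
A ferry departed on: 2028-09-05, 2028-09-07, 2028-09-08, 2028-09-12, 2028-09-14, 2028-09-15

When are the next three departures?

Every event lands on a Tuesday or Thursday or Friday (gaps cycle 2, 1, 4, 2, 1).
So the schedule is: every Tuesday, Thursday and Friday.
Next Tuesday: 2028-09-19.
Next Thursday: 2028-09-21.
Next Friday: 2028-09-22.

2028-09-19, 2028-09-21, 2028-09-22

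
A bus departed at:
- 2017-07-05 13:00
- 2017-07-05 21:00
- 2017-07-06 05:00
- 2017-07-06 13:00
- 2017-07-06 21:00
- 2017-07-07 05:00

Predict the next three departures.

Gaps: 8, 8, 8, 8, 8 hours — each event is 8 hours after the previous one.
2017-07-07 05:00 + 8 h = 2017-07-07 13:00.
2017-07-07 13:00 + 8 h = 2017-07-07 21:00.
2017-07-07 21:00 + 8 h = 2017-07-08 05:00.

2017-07-07 13:00, 2017-07-07 21:00, 2017-07-08 05:00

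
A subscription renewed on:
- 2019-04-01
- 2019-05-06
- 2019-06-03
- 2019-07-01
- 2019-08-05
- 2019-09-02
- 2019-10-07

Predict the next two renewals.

2019-11-04, 2019-12-02

Gaps: 35, 28, 28, 35, 28, 35 days — a mix of 28 and 35. Every date is a Monday.
Each is the 1st Monday of its month.
1st Monday of November 2019: 2019-11-04.
1st Monday of December 2019: 2019-12-02.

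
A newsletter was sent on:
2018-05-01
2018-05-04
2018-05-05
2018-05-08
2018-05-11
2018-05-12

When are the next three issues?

Gaps: 3, 1, 3, 3, 1 days — not constant, but cyclic with period 3.
The events fall on every Tuesday, Friday and Saturday.
Next Tuesday: 2018-05-15.
The following Friday is 2018-05-18.
The following Saturday is 2018-05-19.

2018-05-15, 2018-05-18, 2018-05-19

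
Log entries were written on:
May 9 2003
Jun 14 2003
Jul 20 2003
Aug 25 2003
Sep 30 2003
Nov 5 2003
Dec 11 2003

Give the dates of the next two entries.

Jan 16 2004, Feb 21 2004

Gaps between consecutive events: 36, 36, 36, 36, 36, 36 days — a constant 36-day interval.
Dec 11 2003 + 36 days = Jan 16 2004.
Jan 16 2004 + 36 days = Feb 21 2004.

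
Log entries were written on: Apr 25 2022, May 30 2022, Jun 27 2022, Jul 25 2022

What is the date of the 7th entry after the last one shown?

All Mondays; the gaps (35, 28, 28) vary with month length.
This is the last Monday of each month.
August 2022 ends with Monday Aug 29 2022.
September 2022 ends with Monday Sep 26 2022.
Last Monday of October 2022: Oct 31 2022.
Last Monday of November 2022: Nov 28 2022.
December 2022 ends with Monday Dec 26 2022.
Last Monday of January 2023: Jan 30 2023.
Last Monday of February 2023: Feb 27 2023.

Feb 27 2023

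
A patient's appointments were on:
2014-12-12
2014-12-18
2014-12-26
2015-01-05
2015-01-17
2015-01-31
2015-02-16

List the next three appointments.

The spacing grows by 2 each time: 6, 8, 10, 12, 14, 16 days.
Next gap: 18 days. 2015-02-16 + 18 days = 2015-03-06.
Next gap: 20 days. 2015-03-06 + 20 days = 2015-03-26.
Next gap: 22 days. 2015-03-26 + 22 days = 2015-04-17.

2015-03-06, 2015-03-26, 2015-04-17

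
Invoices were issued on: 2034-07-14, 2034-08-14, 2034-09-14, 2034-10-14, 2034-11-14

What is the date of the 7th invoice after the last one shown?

2035-06-14

Gaps: 31, 31, 30, 31 days — not constant. Every event is on the 14th of the month.
Pattern: the 14th of each month.
December 2034: 2034-12-14.
January 2035: 2035-01-14.
February 2035: 2035-02-14.
March 2035: 2035-03-14.
April 2035: 2035-04-14.
May 2035: 2035-05-14.
June 2035: 2035-06-14.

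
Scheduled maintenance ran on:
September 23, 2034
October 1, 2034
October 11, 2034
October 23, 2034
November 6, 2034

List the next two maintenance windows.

November 22, 2034; December 10, 2034

The spacing grows by 2 each time: 8, 10, 12, 14 days.
Next gap: 16 days. November 6, 2034 + 16 days = November 22, 2034.
Next gap: 18 days. November 22, 2034 + 18 days = December 10, 2034.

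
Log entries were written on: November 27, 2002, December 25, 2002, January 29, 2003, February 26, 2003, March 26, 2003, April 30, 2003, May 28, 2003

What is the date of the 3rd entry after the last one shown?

August 27, 2003

These are Wednesdays with 28, 35, 28, 28, 35, 28-day gaps.
Each is the final Wednesday of its month — January 29, 2003 is past the 28th, so '4th Wednesday' doesn't fit.
Last Wednesday of June 2003: June 25, 2003.
Last Wednesday of July 2003: July 30, 2003.
August 2003 ends with Wednesday August 27, 2003.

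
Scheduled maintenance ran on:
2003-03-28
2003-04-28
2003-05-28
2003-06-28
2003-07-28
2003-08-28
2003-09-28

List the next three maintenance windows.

The day-of-month is always 28 (31, 30, 31, 30, 31, 31 days between events).
So this recurs on the 28th of each month.
October 2003: 2003-10-28.
Next: November 2003 → 2003-11-28.
Next: December 2003 → 2003-12-28.

2003-10-28, 2003-11-28, 2003-12-28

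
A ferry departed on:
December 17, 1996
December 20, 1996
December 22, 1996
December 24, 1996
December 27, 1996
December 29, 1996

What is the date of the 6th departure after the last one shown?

January 12, 1997

The gap pattern 3, 2, 2, 3, 2 repeats every 3 events.
These are the Tuesdays, Fridays and Sundays of each week.
The following Tuesday is December 31, 1996.
Next Friday: January 3, 1997.
Next Sunday: January 5, 1997.
The following Tuesday is January 7, 1997.
Next Friday: January 10, 1997.
Next Sunday: January 12, 1997.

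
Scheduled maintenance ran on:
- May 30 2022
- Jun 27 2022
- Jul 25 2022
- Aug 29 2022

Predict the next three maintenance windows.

Every date is a Monday; gaps 28, 28, 35 days.
Each is the last Monday of its month (at least one falls on the 29th or later, ruling out '4th Monday').
Last Monday of September 2022: Sep 26 2022.
October 2022 ends with Monday Oct 31 2022.
Last Monday of November 2022: Nov 28 2022.

Sep 26 2022, Oct 31 2022, Nov 28 2022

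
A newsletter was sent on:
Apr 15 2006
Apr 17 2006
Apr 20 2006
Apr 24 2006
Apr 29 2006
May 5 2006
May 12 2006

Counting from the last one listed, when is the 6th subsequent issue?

Intervals are 2, 3, 4, 5, 6, 7 days — an arithmetic progression with common difference 1.
Next gap: 8 days. May 12 2006 + 8 days = May 20 2006.
Next gap: 9 days. May 20 2006 + 9 days = May 29 2006.
Next gap: 10 days. May 29 2006 + 10 days = Jun 8 2006.
Next gap: 11 days. Jun 8 2006 + 11 days = Jun 19 2006.
Next gap: 12 days. Jun 19 2006 + 12 days = Jul 1 2006.
Next gap: 13 days. Jul 1 2006 + 13 days = Jul 14 2006.

Jul 14 2006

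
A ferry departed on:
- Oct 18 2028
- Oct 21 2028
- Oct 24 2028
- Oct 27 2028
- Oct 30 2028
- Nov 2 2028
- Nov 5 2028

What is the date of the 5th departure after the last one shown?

Nov 20 2028

The spacing is 3, 3, 3, 3, 3, 3 days — always 3 days.
Nov 5 2028 + 3 days = Nov 8 2028.
Nov 8 2028 + 3 days = Nov 11 2028.
Nov 11 2028 + 3 days = Nov 14 2028.
Nov 14 2028 + 3 days = Nov 17 2028.
Nov 17 2028 + 3 days = Nov 20 2028.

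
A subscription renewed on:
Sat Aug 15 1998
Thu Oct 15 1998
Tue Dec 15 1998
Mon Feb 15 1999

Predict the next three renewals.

Thu Apr 15 1999, Tue Jun 15 1999, Sun Aug 15 1999

Each date is the 15th; the gaps (61, 61, 62) track the month lengths.
The rule is the 15th of every 2 months.
Next: April 1999 → Thu Apr 15 1999.
June 1999: Tue Jun 15 1999.
Next: August 1999 → Sun Aug 15 1999.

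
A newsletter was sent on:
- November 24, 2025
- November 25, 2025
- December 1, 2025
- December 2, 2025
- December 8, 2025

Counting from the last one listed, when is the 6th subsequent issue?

December 29, 2025

Gaps: 1, 6, 1, 6 days — not constant, but cyclic with period 2.
The events fall on every Monday and Tuesday.
Next Tuesday: December 9, 2025.
The following Monday is December 15, 2025.
The following Tuesday is December 16, 2025.
The following Monday is December 22, 2025.
The following Tuesday is December 23, 2025.
The following Monday is December 29, 2025.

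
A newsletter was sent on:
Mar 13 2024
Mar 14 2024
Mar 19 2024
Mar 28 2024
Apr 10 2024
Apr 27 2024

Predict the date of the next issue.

Gaps: 1, 5, 9, 13, 17 days — each gap is 4 larger than the previous one.
Next gap: 21 days. Apr 27 2024 + 21 days = May 18 2024.

May 18 2024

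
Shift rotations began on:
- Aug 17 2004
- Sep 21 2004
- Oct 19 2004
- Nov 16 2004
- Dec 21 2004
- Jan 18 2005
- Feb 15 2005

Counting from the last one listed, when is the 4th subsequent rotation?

All dates are Tuesdays, 35, 28, 28, 35, 28, 28 days apart.
Specifically, the 3rd Tuesday of each month.
March 2005 — 3rd Tuesday is Mar 15 2005.
3rd Tuesday of April 2005: Apr 19 2005.
May 2005 — 3rd Tuesday is May 17 2005.
June 2005 — 3rd Tuesday is Jun 21 2005.

Jun 21 2005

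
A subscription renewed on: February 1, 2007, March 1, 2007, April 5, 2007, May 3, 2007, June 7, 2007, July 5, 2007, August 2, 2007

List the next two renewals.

All dates are Thursdays, 28, 35, 28, 35, 28, 28 days apart.
Specifically, the 1st Thursday of each month.
1st Thursday of September 2007: September 6, 2007.
October 2007 — 1st Thursday is October 4, 2007.

September 6, 2007; October 4, 2007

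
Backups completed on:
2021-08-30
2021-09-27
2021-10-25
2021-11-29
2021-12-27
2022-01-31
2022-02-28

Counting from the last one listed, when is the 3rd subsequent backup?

2022-05-30

All Mondays; the gaps (28, 28, 35, 28, 35, 28) vary with month length.
This is the last Monday of each month.
March 2022 ends with Monday 2022-03-28.
April 2022 ends with Monday 2022-04-25.
May 2022 ends with Monday 2022-05-30.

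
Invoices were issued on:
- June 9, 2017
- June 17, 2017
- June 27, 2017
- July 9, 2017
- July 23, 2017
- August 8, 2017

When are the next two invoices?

Gaps: 8, 10, 12, 14, 16 days — each gap is 2 larger than the previous one.
Next gap: 18 days. August 8, 2017 + 18 days = August 26, 2017.
Next gap: 20 days. August 26, 2017 + 20 days = September 15, 2017.

August 26, 2017; September 15, 2017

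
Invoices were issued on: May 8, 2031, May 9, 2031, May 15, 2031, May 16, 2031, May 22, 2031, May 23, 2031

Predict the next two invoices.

The gap pattern 1, 6, 1, 6, 1 repeats every 2 events.
These are the Thursdays and Fridays of each week.
The following Thursday is May 29, 2031.
The following Friday is May 30, 2031.

May 29, 2031; May 30, 2031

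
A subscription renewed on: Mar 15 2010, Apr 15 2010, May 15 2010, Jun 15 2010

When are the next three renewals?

The day-of-month is always 15 (31, 30, 31 days between events).
So this recurs on the 15th of each month.
Next: July 2010 → Jul 15 2010.
August 2010: Aug 15 2010.
September 2010: Sep 15 2010.

Jul 15 2010, Aug 15 2010, Sep 15 2010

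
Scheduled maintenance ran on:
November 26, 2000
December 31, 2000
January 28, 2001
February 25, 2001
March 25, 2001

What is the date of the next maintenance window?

April 29, 2001

All Sundays; the gaps (35, 28, 28, 28) vary with month length.
This is the last Sunday of each month.
April 2001 ends with Sunday April 29, 2001.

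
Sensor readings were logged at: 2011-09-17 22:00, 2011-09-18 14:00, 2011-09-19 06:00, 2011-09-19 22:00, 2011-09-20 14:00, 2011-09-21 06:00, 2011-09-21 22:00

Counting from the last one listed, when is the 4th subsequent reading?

2011-09-24 14:00

Spacing: 16, 16, 16, 16, 16, 16 h — constant 16 h.
2011-09-21 22:00 + 16 h = 2011-09-22 14:00.
2011-09-22 14:00 + 16 h = 2011-09-23 06:00.
2011-09-23 06:00 + 16 h = 2011-09-23 22:00.
2011-09-23 22:00 + 16 h = 2011-09-24 14:00.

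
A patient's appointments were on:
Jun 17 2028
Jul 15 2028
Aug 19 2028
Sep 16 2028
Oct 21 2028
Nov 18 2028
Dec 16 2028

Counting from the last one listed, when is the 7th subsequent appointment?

All dates are Saturdays, 28, 35, 28, 35, 28, 28 days apart.
Specifically, the 3rd Saturday of each month.
3rd Saturday of January 2029: Jan 20 2029.
February 2029 — 3rd Saturday is Feb 17 2029.
March 2029 — 3rd Saturday is Mar 17 2029.
3rd Saturday of April 2029: Apr 21 2029.
May 2029 — 3rd Saturday is May 19 2029.
June 2029 — 3rd Saturday is Jun 16 2029.
3rd Saturday of July 2029: Jul 21 2029.

Jul 21 2029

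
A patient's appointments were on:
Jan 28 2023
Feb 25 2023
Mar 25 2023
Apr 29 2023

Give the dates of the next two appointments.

These are Saturdays with 28, 28, 35-day gaps.
Each is the final Saturday of its month — Apr 29 2023 is past the 28th, so '4th Saturday' doesn't fit.
May 2023 ends with Saturday May 27 2023.
Last Saturday of June 2023: Jun 24 2023.

May 27 2023, Jun 24 2023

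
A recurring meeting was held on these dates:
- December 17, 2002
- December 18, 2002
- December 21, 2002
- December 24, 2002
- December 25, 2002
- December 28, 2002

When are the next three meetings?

December 31, 2002; January 1, 2003; January 4, 2003

The gap pattern 1, 3, 3, 1, 3 repeats every 3 events.
These are the Tuesdays, Wednesdays and Saturdays of each week.
The following Tuesday is December 31, 2002.
The following Wednesday is January 1, 2003.
The following Saturday is January 4, 2003.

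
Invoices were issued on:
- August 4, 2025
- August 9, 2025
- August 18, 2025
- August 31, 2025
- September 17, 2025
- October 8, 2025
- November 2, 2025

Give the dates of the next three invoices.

Intervals are 5, 9, 13, 17, 21, 25 days — an arithmetic progression with common difference 4.
Next gap: 29 days. November 2, 2025 + 29 days = December 1, 2025.
Next gap: 33 days. December 1, 2025 + 33 days = January 3, 2026.
Next gap: 37 days. January 3, 2026 + 37 days = February 9, 2026.

December 1, 2025; January 3, 2026; February 9, 2026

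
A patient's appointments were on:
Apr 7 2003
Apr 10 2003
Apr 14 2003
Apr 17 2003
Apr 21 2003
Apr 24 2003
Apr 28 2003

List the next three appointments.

May 1 2003, May 5 2003, May 8 2003

The gap pattern 3, 4, 3, 4, 3, 4 repeats every 2 events.
These are the Mondays and Thursdays of each week.
Next Thursday: May 1 2003.
Next Monday: May 5 2003.
The following Thursday is May 8 2003.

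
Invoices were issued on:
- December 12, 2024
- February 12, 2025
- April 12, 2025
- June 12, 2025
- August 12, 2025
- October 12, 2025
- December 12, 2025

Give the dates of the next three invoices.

February 12, 2026; April 12, 2026; June 12, 2026

Gaps: 62, 59, 61, 61, 61, 61 days — not constant. Every event is on the 12th of the month.
Pattern: the 12th of every 2 months.
Next: February 2026 → February 12, 2026.
April 2026: April 12, 2026.
June 2026: June 12, 2026.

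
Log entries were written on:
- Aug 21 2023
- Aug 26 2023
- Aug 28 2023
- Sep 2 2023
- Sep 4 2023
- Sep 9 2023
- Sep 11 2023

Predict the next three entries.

Gaps: 5, 2, 5, 2, 5, 2 days — not constant, but cyclic with period 2.
The events fall on every Monday and Saturday.
The following Saturday is Sep 16 2023.
The following Monday is Sep 18 2023.
Next Saturday: Sep 23 2023.

Sep 16 2023, Sep 18 2023, Sep 23 2023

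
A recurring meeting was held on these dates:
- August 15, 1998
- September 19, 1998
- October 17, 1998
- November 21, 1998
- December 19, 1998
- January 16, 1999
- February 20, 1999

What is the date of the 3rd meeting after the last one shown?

May 15, 1999

Gaps: 35, 28, 35, 28, 28, 35 days — a mix of 28 and 35. Every date is a Saturday.
Each is the 3rd Saturday of its month.
3rd Saturday of March 1999: March 20, 1999.
April 1999 — 3rd Saturday is April 17, 1999.
3rd Saturday of May 1999: May 15, 1999.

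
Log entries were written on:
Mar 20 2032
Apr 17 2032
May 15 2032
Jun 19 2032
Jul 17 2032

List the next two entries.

Aug 21 2032, Sep 18 2032

Gaps: 28, 28, 35, 28 days — a mix of 28 and 35. Every date is a Saturday.
Each is the 3rd Saturday of its month.
3rd Saturday of August 2032: Aug 21 2032.
3rd Saturday of September 2032: Sep 18 2032.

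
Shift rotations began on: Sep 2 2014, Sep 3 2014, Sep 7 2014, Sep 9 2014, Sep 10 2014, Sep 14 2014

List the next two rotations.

Every event lands on a Tuesday or Wednesday or Sunday (gaps cycle 1, 4, 2, 1, 4).
So the schedule is: every Tuesday, Wednesday and Sunday.
Next Tuesday: Sep 16 2014.
The following Wednesday is Sep 17 2014.

Sep 16 2014, Sep 17 2014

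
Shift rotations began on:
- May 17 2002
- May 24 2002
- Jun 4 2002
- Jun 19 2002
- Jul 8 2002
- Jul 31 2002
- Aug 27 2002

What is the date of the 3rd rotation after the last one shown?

Dec 10 2002

Intervals are 7, 11, 15, 19, 23, 27 days — an arithmetic progression with common difference 4.
Next gap: 31 days. Aug 27 2002 + 31 days = Sep 27 2002.
Next gap: 35 days. Sep 27 2002 + 35 days = Nov 1 2002.
Next gap: 39 days. Nov 1 2002 + 39 days = Dec 10 2002.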